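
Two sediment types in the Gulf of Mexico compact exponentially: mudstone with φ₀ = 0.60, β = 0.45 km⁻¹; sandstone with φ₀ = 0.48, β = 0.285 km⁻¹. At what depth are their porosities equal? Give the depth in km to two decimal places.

Set φ₀ₐ e^(−βₐd) = φ₀ᵦ e^(−βᵦd) ⇒ ln(φ₀ₐ/φ₀ᵦ) = (βₐ − βᵦ)·d
d = ln(0.6/0.48) / (0.45 − 0.285) = 0.2231 / 0.165 = 1.352 km

1.35 km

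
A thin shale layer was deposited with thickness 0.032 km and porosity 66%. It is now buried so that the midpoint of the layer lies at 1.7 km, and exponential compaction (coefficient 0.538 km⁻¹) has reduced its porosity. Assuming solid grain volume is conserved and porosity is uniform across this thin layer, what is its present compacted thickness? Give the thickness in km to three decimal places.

Porosity at 1.7 km: φ = 0.66·exp(−0.538×1.7) = 0.2644
Solid-volume conservation: h(1−φ) = h₀(1−φ₀) ⇒ h = h₀·(1−φ₀)/(1−φ)
h = 0.032 × (1 − 0.66)/(1 − 0.2644) = 0.032 × 0.4622 = 0.0148 km

0.015 km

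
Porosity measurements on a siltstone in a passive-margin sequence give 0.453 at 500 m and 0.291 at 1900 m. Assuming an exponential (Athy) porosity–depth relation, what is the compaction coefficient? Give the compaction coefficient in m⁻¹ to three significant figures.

0.000316 m⁻¹

Working in km (1 km = 1000 m; k in km⁻¹ = k in m⁻¹ × 1000):
Athy: φ(z) = φ₀ e^(−kz) ⇒ φ₁/φ₂ = e^{k(z₂−z₁)} ⇒ k = ln(φ₁/φ₂)/(z₂−z₁)
k = ln(0.453/0.291) / (1.9 − 0.5) = ln(1.557) / 1.4 = 0.4426 / 1.4 = 0.3161 km⁻¹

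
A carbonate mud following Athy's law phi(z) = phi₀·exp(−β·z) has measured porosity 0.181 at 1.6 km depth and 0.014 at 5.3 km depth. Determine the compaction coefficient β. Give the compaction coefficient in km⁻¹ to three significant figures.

0.692 km⁻¹

Athy: phi(z) = phi₀ e^(−βz) ⇒ phi₁/phi₂ = e^{β(z₂−z₁)} ⇒ β = ln(phi₁/phi₂)/(z₂−z₁)
β = ln(0.181/0.014) / (5.3 − 1.6) = ln(12.93) / 3.7 = 2.5594 / 3.7 = 0.6917 km⁻¹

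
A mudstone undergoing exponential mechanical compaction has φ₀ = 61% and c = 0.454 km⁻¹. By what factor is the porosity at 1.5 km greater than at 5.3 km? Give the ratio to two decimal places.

φ(Z₁)/φ(Z₂) = e^(−c·Z₁)/e^(−c·Z₂) = e^{c(Z₂−Z₁)}
= exp(0.454 × 3.8) = exp(1.725) = 5.6136

5.61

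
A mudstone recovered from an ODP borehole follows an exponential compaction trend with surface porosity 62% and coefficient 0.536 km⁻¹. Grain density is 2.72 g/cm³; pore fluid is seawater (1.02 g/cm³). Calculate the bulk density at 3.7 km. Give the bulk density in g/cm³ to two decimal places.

2.57 g/cm³

Porosity at depth: phi = 0.62·exp(−0.536×3.7) = 0.62×0.1376 = 0.0853
Bulk density: ρ_b = (1−phi)ρ_g + phi·ρ_f = 0.9147×2.72 + 0.0853×1.02
       = 2.488 + 0.087 = 2.575 g/cm³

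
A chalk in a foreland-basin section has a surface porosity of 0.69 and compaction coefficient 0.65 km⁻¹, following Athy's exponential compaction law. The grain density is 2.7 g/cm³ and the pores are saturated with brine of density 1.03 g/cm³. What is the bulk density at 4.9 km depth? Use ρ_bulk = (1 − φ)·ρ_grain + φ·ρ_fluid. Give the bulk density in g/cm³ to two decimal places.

Porosity at depth: n = 0.69·exp(−0.65×4.9) = 0.69×0.0414 = 0.0286
Bulk density: ρ_b = (1−n)ρ_g + n·ρ_f = 0.9714×2.7 + 0.0286×1.03
       = 2.623 + 0.029 = 2.652 g/cm³

2.65 g/cm³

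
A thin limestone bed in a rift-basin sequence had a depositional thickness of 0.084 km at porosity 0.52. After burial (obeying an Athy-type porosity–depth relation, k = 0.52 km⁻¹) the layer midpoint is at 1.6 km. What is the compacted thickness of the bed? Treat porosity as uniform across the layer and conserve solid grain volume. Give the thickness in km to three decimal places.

Porosity at 1.6 km: phi = 0.52·exp(−0.52×1.6) = 0.2263
Solid-volume conservation: h(1−phi) = h₀(1−phi₀) ⇒ h = h₀·(1−phi₀)/(1−phi)
h = 0.084 × (1 − 0.52)/(1 − 0.2263) = 0.084 × 0.6204 = 0.0521 km

0.052 km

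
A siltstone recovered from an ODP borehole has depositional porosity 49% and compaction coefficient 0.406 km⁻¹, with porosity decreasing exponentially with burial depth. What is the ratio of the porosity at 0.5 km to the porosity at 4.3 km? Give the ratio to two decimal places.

n(Z₁)/n(Z₂) = e^(−β·Z₁)/e^(−β·Z₂) = e^{β(Z₂−Z₁)}
= exp(0.406 × 3.8) = exp(1.543) = 4.6777

4.68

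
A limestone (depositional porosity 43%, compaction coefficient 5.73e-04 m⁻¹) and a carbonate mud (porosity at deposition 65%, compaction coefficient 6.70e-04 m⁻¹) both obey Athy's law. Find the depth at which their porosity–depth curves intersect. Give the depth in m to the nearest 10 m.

4260 m

Working in km (1 km = 1000 m; β in km⁻¹ = β in m⁻¹ × 1000):
Set φ₀ₐ e^(−βₐd) = φ₀ᵦ e^(−βᵦd) ⇒ ln(φ₀ₐ/φ₀ᵦ) = (βₐ − βᵦ)·d
d = ln(0.43/0.65) / (0.573 − 0.67) = -0.4132 / -0.097 = 4.260 km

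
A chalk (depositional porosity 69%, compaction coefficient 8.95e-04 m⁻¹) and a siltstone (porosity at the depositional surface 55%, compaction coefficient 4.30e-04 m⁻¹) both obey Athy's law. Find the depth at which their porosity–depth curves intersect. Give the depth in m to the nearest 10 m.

Working in km (1 km = 1000 m; β in km⁻¹ = β in m⁻¹ × 1000):
Set phi₀ₐ e^(−βₐd) = phi₀ᵦ e^(−βᵦd) ⇒ ln(phi₀ₐ/phi₀ᵦ) = (βₐ − βᵦ)·d
d = ln(0.69/0.55) / (0.895 − 0.43) = 0.2268 / 0.465 = 0.488 km

490 m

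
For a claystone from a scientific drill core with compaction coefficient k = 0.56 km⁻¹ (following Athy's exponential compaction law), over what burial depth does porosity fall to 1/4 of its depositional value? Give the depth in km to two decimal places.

2.48 km

φ/φ₀ = 1/4 ⇒ exp(−k·Z) = 1/4 ⇒ Z = ln(4) / k
Z = 1.3863 / 0.56 = 2.476 km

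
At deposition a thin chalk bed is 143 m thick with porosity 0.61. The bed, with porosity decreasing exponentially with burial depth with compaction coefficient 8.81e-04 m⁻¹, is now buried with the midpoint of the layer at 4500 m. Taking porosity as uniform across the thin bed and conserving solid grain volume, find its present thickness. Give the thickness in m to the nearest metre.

56 m

Working in km (1 km = 1000 m; k in km⁻¹ = k in m⁻¹ × 1000):
Porosity at 4.5 km: n = 0.61·exp(−0.881×4.5) = 0.0116
Solid-volume conservation: h(1−n) = h₀(1−n₀) ⇒ h = h₀·(1−n₀)/(1−n)
h = 0.143 × (1 − 0.61)/(1 − 0.0116) = 0.143 × 0.3946 = 0.0564 km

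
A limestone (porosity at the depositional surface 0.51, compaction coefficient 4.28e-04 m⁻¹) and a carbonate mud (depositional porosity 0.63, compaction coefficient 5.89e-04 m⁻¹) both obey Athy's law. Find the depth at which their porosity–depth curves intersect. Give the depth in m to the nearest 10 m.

1310 m

Working in km (1 km = 1000 m; β in km⁻¹ = β in m⁻¹ × 1000):
Set n₀ₐ e^(−βₐd) = n₀ᵦ e^(−βᵦd) ⇒ ln(n₀ₐ/n₀ᵦ) = (βₐ − βᵦ)·d
d = ln(0.51/0.63) / (0.428 − 0.589) = -0.2113 / -0.161 = 1.312 km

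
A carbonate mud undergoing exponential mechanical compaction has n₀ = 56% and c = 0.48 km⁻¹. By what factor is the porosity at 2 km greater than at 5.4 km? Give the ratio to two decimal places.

5.11

n(z₁)/n(z₂) = e^(−c·z₁)/e^(−c·z₂) = e^{c(z₂−z₁)}
= exp(0.48 × 3.4) = exp(1.632) = 5.1141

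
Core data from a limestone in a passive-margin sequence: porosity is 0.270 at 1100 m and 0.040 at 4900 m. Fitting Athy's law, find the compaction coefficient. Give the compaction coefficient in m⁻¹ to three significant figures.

Working in km (1 km = 1000 m; k in km⁻¹ = k in m⁻¹ × 1000):
Athy: phi(d) = phi₀ e^(−kd) ⇒ phi₁/phi₂ = e^{k(d₂−d₁)} ⇒ k = ln(phi₁/phi₂)/(d₂−d₁)
k = ln(0.27/0.04) / (4.9 − 1.1) = ln(6.75) / 3.8 = 1.9095 / 3.8 = 0.5025 km⁻¹

0.000503 m⁻¹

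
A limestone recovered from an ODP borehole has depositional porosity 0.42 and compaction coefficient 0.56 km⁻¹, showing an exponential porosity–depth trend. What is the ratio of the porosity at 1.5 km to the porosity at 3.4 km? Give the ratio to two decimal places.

2.90

φ(Z₁)/φ(Z₂) = e^(−c·Z₁)/e^(−c·Z₂) = e^{c(Z₂−Z₁)}
= exp(0.56 × 1.9) = exp(1.064) = 2.8979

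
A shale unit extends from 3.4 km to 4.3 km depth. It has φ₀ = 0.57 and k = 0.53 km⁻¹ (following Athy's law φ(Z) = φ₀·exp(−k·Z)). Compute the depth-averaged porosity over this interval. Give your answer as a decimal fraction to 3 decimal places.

0.075

⟨φ⟩ = (1/(Z₂−Z₁)) ∫ φ₀ e^(−kZ) dZ = φ₀·(e^(−k·Z₁) − e^(−k·Z₂)) / (k·(Z₂−Z₁))
e^(−0.53×3.4) = 0.1650; e^(−0.53×4.3) = 0.1024
⟨φ⟩ = 0.57 × (0.1650 − 0.1024) / (0.53 × 0.9) = 0.57 × 0.1312 = 0.0748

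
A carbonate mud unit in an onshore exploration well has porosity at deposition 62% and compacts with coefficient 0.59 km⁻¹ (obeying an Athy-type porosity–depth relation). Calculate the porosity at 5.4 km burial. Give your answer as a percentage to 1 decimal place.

n = n₀·exp(−β·Z) = 0.62 × exp(−0.59 × 5.4) = 0.62 × exp(−3.186)
  = 0.62 × 0.0413 = 0.0256

2.6%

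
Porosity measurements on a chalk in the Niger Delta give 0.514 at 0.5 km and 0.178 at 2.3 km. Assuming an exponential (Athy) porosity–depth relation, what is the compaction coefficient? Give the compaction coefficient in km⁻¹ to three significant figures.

0.589 km⁻¹

Athy: phi(z) = phi₀ e^(−kz) ⇒ phi₁/phi₂ = e^{k(z₂−z₁)} ⇒ k = ln(phi₁/phi₂)/(z₂−z₁)
k = ln(0.514/0.178) / (2.3 − 0.5) = ln(2.888) / 1.8 = 1.0604 / 1.8 = 0.5891 km⁻¹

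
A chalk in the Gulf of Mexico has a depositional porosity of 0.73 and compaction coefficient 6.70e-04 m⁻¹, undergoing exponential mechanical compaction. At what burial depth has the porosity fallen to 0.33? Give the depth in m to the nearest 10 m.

1190 m

Working in km (1 km = 1000 m; β in km⁻¹ = β in m⁻¹ × 1000):
Invert Athy's law: d = ln(φ₀/φ) / β
d = ln(0.73/0.33) / 0.67 = ln(2.212) / 0.67 = 0.7940 / 0.67 = 1.185 km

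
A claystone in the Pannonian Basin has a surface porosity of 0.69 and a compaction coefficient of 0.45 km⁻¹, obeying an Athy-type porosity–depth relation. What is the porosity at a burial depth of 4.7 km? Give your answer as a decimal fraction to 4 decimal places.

0.0832

phi = phi₀·exp(−c·z) = 0.69 × exp(−0.45 × 4.7) = 0.69 × exp(−2.115)
  = 0.69 × 0.1206 = 0.0832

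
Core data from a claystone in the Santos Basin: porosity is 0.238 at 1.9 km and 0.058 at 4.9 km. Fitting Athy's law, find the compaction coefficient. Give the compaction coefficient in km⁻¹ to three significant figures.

0.471 km⁻¹

Athy: φ(d) = φ₀ e^(−kd) ⇒ φ₁/φ₂ = e^{k(d₂−d₁)} ⇒ k = ln(φ₁/φ₂)/(d₂−d₁)
k = ln(0.238/0.058) / (4.9 − 1.9) = ln(4.103) / 3 = 1.4118 / 3 = 0.4706 km⁻¹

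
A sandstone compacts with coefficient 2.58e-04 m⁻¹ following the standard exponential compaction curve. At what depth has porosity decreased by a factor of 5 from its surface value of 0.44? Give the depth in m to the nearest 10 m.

6240 m

Working in km (1 km = 1000 m; β in km⁻¹ = β in m⁻¹ × 1000):
phi/phi₀ = 1/5 ⇒ exp(−β·d) = 1/5 ⇒ d = ln(5) / β
d = 1.6094 / 0.258 = 6.238 km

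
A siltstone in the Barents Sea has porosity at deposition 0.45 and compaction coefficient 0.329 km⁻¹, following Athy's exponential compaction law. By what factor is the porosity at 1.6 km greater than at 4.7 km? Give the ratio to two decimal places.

phi(Z₁)/phi(Z₂) = e^(−k·Z₁)/e^(−k·Z₂) = e^{k(Z₂−Z₁)}
= exp(0.329 × 3.1) = exp(1.02) = 2.7729

2.77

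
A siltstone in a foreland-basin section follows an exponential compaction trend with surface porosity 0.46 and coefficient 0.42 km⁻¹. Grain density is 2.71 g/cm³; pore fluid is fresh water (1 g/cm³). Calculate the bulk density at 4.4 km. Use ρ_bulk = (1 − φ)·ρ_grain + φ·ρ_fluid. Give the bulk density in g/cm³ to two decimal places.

2.59 g/cm³

Porosity at depth: phi = 0.46·exp(−0.42×4.4) = 0.46×0.1576 = 0.0725
Bulk density: ρ_b = (1−phi)ρ_g + phi·ρ_f = 0.9275×2.71 + 0.0725×1
       = 2.514 + 0.072 = 2.586 g/cm³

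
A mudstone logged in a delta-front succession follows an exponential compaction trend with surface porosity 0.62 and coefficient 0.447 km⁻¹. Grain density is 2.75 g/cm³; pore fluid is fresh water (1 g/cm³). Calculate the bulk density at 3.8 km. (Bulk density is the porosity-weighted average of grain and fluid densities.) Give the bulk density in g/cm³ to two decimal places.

Porosity at depth: n = 0.62·exp(−0.447×3.8) = 0.62×0.1829 = 0.1134
Bulk density: ρ_b = (1−n)ρ_g + n·ρ_f = 0.8866×2.75 + 0.1134×1
       = 2.438 + 0.113 = 2.552 g/cm³

2.55 g/cm³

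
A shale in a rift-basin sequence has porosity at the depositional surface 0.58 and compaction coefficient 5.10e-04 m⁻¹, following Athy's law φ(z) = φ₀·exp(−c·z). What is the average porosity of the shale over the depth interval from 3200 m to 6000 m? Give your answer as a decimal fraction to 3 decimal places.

0.060

Working in km (1 km = 1000 m; c in km⁻¹ = c in m⁻¹ × 1000):
⟨φ⟩ = (1/(z₂−z₁)) ∫ φ₀ e^(−cz) dz = φ₀·(e^(−c·z₁) − e^(−c·z₂)) / (c·(z₂−z₁))
e^(−0.51×3.2) = 0.1955; e^(−0.51×6) = 0.0469
⟨φ⟩ = 0.58 × (0.1955 − 0.0469) / (0.51 × 2.8) = 0.58 × 0.1041 = 0.0604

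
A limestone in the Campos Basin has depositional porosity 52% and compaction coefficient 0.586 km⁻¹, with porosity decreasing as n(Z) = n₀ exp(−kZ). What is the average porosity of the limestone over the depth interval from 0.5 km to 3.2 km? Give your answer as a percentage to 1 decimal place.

⟨n⟩ = (1/(Z₂−Z₁)) ∫ n₀ e^(−kZ) dZ = n₀·(e^(−k·Z₁) − e^(−k·Z₂)) / (k·(Z₂−Z₁))
e^(−0.586×0.5) = 0.7460; e^(−0.586×3.2) = 0.1533
⟨n⟩ = 0.52 × (0.7460 − 0.1533) / (0.586 × 2.7) = 0.52 × 0.3746 = 0.1948

19.5%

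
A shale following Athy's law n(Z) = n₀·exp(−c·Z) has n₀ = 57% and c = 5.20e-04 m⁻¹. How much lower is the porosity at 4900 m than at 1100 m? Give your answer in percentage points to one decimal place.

27.7 percentage points

Working in km (1 km = 1000 m; c in km⁻¹ = c in m⁻¹ × 1000):
n(1.1) = 0.57·e^(−0.52×1.1) = 0.3217
n(4.9) = 0.57·e^(−0.52×4.9) = 0.0446
Δn = 0.3217 − 0.0446 = 0.2771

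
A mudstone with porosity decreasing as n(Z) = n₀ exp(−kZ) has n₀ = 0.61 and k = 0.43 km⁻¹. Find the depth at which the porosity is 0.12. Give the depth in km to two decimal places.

Invert Athy's law: Z = ln(n₀/n) / k
Z = ln(0.61/0.12) / 0.43 = ln(5.083) / 0.43 = 1.6260 / 0.43 = 3.781 km

3.78 km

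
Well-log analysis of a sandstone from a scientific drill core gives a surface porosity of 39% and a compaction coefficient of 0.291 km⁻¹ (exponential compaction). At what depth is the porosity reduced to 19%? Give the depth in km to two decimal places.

2.47 km

Invert Athy's law: d = ln(φ₀/φ) / β
d = ln(0.39/0.19) / 0.291 = ln(2.053) / 0.291 = 0.7191 / 0.291 = 2.471 km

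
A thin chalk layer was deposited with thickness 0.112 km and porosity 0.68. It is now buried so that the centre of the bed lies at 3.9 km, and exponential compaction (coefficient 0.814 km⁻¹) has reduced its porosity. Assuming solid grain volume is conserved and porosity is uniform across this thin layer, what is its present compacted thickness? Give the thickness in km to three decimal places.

Porosity at 3.9 km: φ = 0.68·exp(−0.814×3.9) = 0.0284
Solid-volume conservation: h(1−φ) = h₀(1−φ₀) ⇒ h = h₀·(1−φ₀)/(1−φ)
h = 0.112 × (1 − 0.68)/(1 − 0.0284) = 0.112 × 0.3294 = 0.0369 km

0.037 km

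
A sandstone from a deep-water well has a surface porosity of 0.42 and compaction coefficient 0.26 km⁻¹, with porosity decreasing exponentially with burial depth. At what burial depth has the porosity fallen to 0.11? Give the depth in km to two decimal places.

5.15 km

Invert Athy's law: d = ln(phi₀/phi) / k
d = ln(0.42/0.11) / 0.26 = ln(3.818) / 0.26 = 1.3398 / 0.26 = 5.153 km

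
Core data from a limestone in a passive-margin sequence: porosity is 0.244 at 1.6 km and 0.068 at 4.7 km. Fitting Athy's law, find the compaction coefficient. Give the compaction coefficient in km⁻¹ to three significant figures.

0.412 km⁻¹

Athy: phi(d) = phi₀ e^(−kd) ⇒ phi₁/phi₂ = e^{k(d₂−d₁)} ⇒ k = ln(phi₁/phi₂)/(d₂−d₁)
k = ln(0.244/0.068) / (4.7 − 1.6) = ln(3.588) / 3.1 = 1.2777 / 3.1 = 0.4121 km⁻¹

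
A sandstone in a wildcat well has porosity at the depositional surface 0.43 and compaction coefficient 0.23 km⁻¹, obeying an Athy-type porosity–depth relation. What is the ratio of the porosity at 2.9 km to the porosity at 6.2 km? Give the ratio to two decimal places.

phi(Z₁)/phi(Z₂) = e^(−c·Z₁)/e^(−c·Z₂) = e^{c(Z₂−Z₁)}
= exp(0.23 × 3.3) = exp(0.759) = 2.1361

2.14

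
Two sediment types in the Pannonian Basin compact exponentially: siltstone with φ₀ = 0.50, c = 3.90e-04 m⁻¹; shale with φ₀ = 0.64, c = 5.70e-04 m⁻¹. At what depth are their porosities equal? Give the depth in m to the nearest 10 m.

Working in km (1 km = 1000 m; c in km⁻¹ = c in m⁻¹ × 1000):
Set φ₀ₐ e^(−cₐZ) = φ₀ᵦ e^(−cᵦZ) ⇒ ln(φ₀ₐ/φ₀ᵦ) = (cₐ − cᵦ)·Z
Z = ln(0.5/0.64) / (0.39 − 0.57) = -0.2469 / -0.18 = 1.371 km

1370 m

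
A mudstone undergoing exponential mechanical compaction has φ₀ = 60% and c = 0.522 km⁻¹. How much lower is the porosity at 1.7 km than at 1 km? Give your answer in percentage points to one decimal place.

φ(1) = 0.6·e^(−0.522×1) = 0.3560
φ(1.7) = 0.6·e^(−0.522×1.7) = 0.2470
Δφ = 0.3560 − 0.2470 = 0.1090

10.9 percentage points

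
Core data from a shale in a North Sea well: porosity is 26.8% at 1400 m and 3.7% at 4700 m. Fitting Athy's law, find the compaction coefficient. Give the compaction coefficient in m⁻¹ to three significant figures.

Working in km (1 km = 1000 m; β in km⁻¹ = β in m⁻¹ × 1000):
Athy: n(d) = n₀ e^(−βd) ⇒ n₁/n₂ = e^{β(d₂−d₁)} ⇒ β = ln(n₁/n₂)/(d₂−d₁)
β = ln(0.268/0.037) / (4.7 − 1.4) = ln(7.243) / 3.3 = 1.9801 / 3.3 = 0.6 km⁻¹

0.000600 m⁻¹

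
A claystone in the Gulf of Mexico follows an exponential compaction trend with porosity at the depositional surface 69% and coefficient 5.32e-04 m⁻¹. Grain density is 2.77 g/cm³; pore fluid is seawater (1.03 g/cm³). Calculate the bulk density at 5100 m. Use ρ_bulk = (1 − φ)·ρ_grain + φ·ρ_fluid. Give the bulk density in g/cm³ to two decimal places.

Working in km (1 km = 1000 m; k in km⁻¹ = k in m⁻¹ × 1000):
Porosity at depth: φ = 0.69·exp(−0.532×5.1) = 0.69×0.0663 = 0.0458
Bulk density: ρ_b = (1−φ)ρ_g + φ·ρ_f = 0.9542×2.77 + 0.0458×1.03
       = 2.643 + 0.047 = 2.690 g/cm³

2.69 g/cm³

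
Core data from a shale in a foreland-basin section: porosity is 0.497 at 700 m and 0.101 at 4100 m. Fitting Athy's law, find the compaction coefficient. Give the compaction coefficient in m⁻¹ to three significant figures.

Working in km (1 km = 1000 m; c in km⁻¹ = c in m⁻¹ × 1000):
Athy: phi(d) = phi₀ e^(−cd) ⇒ phi₁/phi₂ = e^{c(d₂−d₁)} ⇒ c = ln(phi₁/phi₂)/(d₂−d₁)
c = ln(0.497/0.101) / (4.1 − 0.7) = ln(4.921) / 3.4 = 1.5935 / 3.4 = 0.4687 km⁻¹

0.000469 m⁻¹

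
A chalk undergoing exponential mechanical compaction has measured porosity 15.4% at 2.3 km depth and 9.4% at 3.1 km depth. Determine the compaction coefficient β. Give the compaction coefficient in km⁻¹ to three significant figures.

0.617 km⁻¹

Athy: n(d) = n₀ e^(−βd) ⇒ n₁/n₂ = e^{β(d₂−d₁)} ⇒ β = ln(n₁/n₂)/(d₂−d₁)
β = ln(0.154/0.094) / (3.1 − 2.3) = ln(1.638) / 0.8 = 0.4937 / 0.8 = 0.6171 km⁻¹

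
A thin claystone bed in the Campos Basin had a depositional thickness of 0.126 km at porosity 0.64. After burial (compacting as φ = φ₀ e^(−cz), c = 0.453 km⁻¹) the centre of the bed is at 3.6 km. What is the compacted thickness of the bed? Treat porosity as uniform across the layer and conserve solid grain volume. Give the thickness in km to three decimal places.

Porosity at 3.6 km: φ = 0.64·exp(−0.453×3.6) = 0.1253
Solid-volume conservation: h(1−φ) = h₀(1−φ₀) ⇒ h = h₀·(1−φ₀)/(1−φ)
h = 0.126 × (1 − 0.64)/(1 − 0.1253) = 0.126 × 0.4116 = 0.0519 km

0.052 km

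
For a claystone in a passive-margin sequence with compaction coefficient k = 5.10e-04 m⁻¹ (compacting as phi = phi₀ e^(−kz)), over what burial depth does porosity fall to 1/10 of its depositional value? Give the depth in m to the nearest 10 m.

Working in km (1 km = 1000 m; k in km⁻¹ = k in m⁻¹ × 1000):
phi/phi₀ = 1/10 ⇒ exp(−k·z) = 1/10 ⇒ z = ln(10) / k
z = 2.3026 / 0.51 = 4.515 km

4510 m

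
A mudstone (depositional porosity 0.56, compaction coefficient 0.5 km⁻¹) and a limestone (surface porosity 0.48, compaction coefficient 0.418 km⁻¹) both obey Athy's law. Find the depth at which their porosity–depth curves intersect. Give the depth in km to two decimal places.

Set n₀ₐ e^(−cₐZ) = n₀ᵦ e^(−cᵦZ) ⇒ ln(n₀ₐ/n₀ᵦ) = (cₐ − cᵦ)·Z
Z = ln(0.56/0.48) / (0.5 − 0.418) = 0.1542 / 0.082 = 1.880 km

1.88 km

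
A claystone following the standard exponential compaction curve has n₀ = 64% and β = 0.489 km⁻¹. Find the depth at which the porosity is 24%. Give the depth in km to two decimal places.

Invert Athy's law: d = ln(n₀/n) / β
d = ln(0.64/0.24) / 0.489 = ln(2.667) / 0.489 = 0.9808 / 0.489 = 2.006 km

2.01 km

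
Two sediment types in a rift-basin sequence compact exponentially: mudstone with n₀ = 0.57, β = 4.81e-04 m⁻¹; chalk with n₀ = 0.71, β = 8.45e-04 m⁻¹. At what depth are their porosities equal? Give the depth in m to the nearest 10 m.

600 m

Working in km (1 km = 1000 m; β in km⁻¹ = β in m⁻¹ × 1000):
Set n₀ₐ e^(−βₐz) = n₀ᵦ e^(−βᵦz) ⇒ ln(n₀ₐ/n₀ᵦ) = (βₐ − βᵦ)·z
z = ln(0.57/0.71) / (0.481 − 0.845) = -0.2196 / -0.364 = 0.603 km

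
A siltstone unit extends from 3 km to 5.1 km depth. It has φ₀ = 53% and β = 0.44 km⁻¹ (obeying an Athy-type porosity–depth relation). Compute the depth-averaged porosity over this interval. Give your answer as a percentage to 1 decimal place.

⟨φ⟩ = (1/(Z₂−Z₁)) ∫ φ₀ e^(−βZ) dZ = φ₀·(e^(−β·Z₁) − e^(−β·Z₂)) / (β·(Z₂−Z₁))
e^(−0.44×3) = 0.2671; e^(−0.44×5.1) = 0.1060
⟨φ⟩ = 0.53 × (0.2671 − 0.1060) / (0.44 × 2.1) = 0.53 × 0.1744 = 0.0924

9.2%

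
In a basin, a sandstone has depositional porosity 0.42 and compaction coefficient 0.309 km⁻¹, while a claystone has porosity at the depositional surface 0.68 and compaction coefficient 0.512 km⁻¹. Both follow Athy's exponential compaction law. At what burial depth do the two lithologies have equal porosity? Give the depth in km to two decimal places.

2.37 km

Set n₀ₐ e^(−βₐz) = n₀ᵦ e^(−βᵦz) ⇒ ln(n₀ₐ/n₀ᵦ) = (βₐ − βᵦ)·z
z = ln(0.42/0.68) / (0.309 − 0.512) = -0.4818 / -0.203 = 2.374 km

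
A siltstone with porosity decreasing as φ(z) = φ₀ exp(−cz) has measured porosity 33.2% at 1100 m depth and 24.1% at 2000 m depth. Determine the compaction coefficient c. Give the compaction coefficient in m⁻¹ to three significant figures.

0.000356 m⁻¹

Working in km (1 km = 1000 m; c in km⁻¹ = c in m⁻¹ × 1000):
Athy: φ(z) = φ₀ e^(−cz) ⇒ φ₁/φ₂ = e^{c(z₂−z₁)} ⇒ c = ln(φ₁/φ₂)/(z₂−z₁)
c = ln(0.332/0.241) / (2 − 1.1) = ln(1.378) / 0.9 = 0.3203 / 0.9 = 0.3559 km⁻¹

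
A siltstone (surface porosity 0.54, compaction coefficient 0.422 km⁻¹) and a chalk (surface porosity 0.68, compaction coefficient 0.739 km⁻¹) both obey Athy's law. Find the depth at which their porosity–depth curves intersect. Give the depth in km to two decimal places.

Set phi₀ₐ e^(−βₐZ) = phi₀ᵦ e^(−βᵦZ) ⇒ ln(phi₀ₐ/phi₀ᵦ) = (βₐ − βᵦ)·Z
Z = ln(0.54/0.68) / (0.422 − 0.739) = -0.2305 / -0.317 = 0.727 km

0.73 km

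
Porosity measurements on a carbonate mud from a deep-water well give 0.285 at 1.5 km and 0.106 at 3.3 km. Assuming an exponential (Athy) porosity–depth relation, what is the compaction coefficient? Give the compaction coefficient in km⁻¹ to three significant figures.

0.549 km⁻¹

Athy: n(z) = n₀ e^(−βz) ⇒ n₁/n₂ = e^{β(z₂−z₁)} ⇒ β = ln(n₁/n₂)/(z₂−z₁)
β = ln(0.285/0.106) / (3.3 − 1.5) = ln(2.689) / 1.8 = 0.9891 / 1.8 = 0.5495 km⁻¹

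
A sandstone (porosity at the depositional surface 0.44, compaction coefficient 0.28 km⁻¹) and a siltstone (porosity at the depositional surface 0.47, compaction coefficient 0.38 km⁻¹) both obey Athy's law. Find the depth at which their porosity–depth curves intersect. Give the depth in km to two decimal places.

0.66 km

Set φ₀ₐ e^(−βₐd) = φ₀ᵦ e^(−βᵦd) ⇒ ln(φ₀ₐ/φ₀ᵦ) = (βₐ − βᵦ)·d
d = ln(0.44/0.47) / (0.28 − 0.38) = -0.0660 / -0.1 = 0.660 km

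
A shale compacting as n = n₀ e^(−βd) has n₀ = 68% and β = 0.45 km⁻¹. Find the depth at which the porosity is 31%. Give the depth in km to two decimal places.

1.75 km

Invert Athy's law: d = ln(n₀/n) / β
d = ln(0.68/0.31) / 0.45 = ln(2.194) / 0.45 = 0.7855 / 0.45 = 1.746 km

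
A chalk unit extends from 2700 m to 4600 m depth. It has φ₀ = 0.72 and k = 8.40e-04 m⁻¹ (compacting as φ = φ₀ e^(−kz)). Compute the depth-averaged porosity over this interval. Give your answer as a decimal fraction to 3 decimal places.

0.037

Working in km (1 km = 1000 m; k in km⁻¹ = k in m⁻¹ × 1000):
⟨φ⟩ = (1/(z₂−z₁)) ∫ φ₀ e^(−kz) dz = φ₀·(e^(−k·z₁) − e^(−k·z₂)) / (k·(z₂−z₁))
e^(−0.84×2.7) = 0.1035; e^(−0.84×4.6) = 0.0210
⟨φ⟩ = 0.72 × (0.1035 − 0.0210) / (0.84 × 1.9) = 0.72 × 0.0517 = 0.0372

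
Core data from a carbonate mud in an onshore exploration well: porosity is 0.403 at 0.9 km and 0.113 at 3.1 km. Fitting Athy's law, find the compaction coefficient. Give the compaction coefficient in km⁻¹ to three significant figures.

Athy: n(Z) = n₀ e^(−kZ) ⇒ n₁/n₂ = e^{k(Z₂−Z₁)} ⇒ k = ln(n₁/n₂)/(Z₂−Z₁)
k = ln(0.403/0.113) / (3.1 − 0.9) = ln(3.566) / 2.2 = 1.2715 / 2.2 = 0.578 km⁻¹

0.578 km⁻¹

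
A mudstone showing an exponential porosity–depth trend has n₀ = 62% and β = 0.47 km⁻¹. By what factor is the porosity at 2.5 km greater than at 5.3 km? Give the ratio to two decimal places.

n(Z₁)/n(Z₂) = e^(−β·Z₁)/e^(−β·Z₂) = e^{β(Z₂−Z₁)}
= exp(0.47 × 2.8) = exp(1.316) = 3.7285

3.73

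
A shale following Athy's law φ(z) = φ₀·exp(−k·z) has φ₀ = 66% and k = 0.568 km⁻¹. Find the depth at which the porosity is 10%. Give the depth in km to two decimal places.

Invert Athy's law: z = ln(φ₀/φ) / k
z = ln(0.66/0.1) / 0.568 = ln(6.6) / 0.568 = 1.8871 / 0.568 = 3.322 km

3.32 km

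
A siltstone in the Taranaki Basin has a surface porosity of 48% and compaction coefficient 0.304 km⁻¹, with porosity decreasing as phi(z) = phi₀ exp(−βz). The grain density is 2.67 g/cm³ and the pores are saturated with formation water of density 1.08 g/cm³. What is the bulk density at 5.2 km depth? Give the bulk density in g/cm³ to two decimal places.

2.51 g/cm³

Porosity at depth: phi = 0.48·exp(−0.304×5.2) = 0.48×0.2058 = 0.0988
Bulk density: ρ_b = (1−phi)ρ_g + phi·ρ_f = 0.9012×2.67 + 0.0988×1.08
       = 2.406 + 0.107 = 2.513 g/cm³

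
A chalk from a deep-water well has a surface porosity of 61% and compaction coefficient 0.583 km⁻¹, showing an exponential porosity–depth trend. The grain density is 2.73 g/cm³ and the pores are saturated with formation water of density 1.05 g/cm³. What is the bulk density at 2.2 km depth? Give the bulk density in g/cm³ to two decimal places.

Porosity at depth: phi = 0.61·exp(−0.583×2.2) = 0.61×0.2773 = 0.1692
Bulk density: ρ_b = (1−phi)ρ_g + phi·ρ_f = 0.8308×2.73 + 0.1692×1.05
       = 2.268 + 0.178 = 2.446 g/cm³

2.45 g/cm³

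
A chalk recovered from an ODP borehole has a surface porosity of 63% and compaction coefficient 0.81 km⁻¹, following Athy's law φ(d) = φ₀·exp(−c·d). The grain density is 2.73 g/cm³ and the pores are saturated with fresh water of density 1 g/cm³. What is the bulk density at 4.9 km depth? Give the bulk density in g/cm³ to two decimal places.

2.71 g/cm³

Porosity at depth: φ = 0.63·exp(−0.81×4.9) = 0.63×0.0189 = 0.0119
Bulk density: ρ_b = (1−φ)ρ_g + φ·ρ_f = 0.9881×2.73 + 0.0119×1
       = 2.698 + 0.012 = 2.709 g/cm³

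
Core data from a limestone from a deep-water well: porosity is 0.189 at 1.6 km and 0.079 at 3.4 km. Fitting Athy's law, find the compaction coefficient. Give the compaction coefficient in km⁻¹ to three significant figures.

Athy: φ(d) = φ₀ e^(−cd) ⇒ φ₁/φ₂ = e^{c(d₂−d₁)} ⇒ c = ln(φ₁/φ₂)/(d₂−d₁)
c = ln(0.189/0.079) / (3.4 − 1.6) = ln(2.392) / 1.8 = 0.8723 / 1.8 = 0.4846 km⁻¹

0.485 km⁻¹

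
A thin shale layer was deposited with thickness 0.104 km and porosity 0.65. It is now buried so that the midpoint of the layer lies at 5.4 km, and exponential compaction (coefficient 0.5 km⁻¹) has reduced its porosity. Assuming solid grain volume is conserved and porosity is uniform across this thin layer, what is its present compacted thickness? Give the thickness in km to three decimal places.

0.038 km

Porosity at 5.4 km: n = 0.65·exp(−0.5×5.4) = 0.0437
Solid-volume conservation: h(1−n) = h₀(1−n₀) ⇒ h = h₀·(1−n₀)/(1−n)
h = 0.104 × (1 − 0.65)/(1 − 0.0437) = 0.104 × 0.3660 = 0.0381 km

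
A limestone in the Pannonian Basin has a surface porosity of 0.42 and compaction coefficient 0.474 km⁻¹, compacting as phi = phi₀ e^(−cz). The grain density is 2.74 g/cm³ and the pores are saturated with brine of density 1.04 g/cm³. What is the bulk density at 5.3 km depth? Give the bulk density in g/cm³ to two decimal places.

2.68 g/cm³

Porosity at depth: phi = 0.42·exp(−0.474×5.3) = 0.42×0.0811 = 0.0341
Bulk density: ρ_b = (1−phi)ρ_g + phi·ρ_f = 0.9659×2.74 + 0.0341×1.04
       = 2.647 + 0.035 = 2.682 g/cm³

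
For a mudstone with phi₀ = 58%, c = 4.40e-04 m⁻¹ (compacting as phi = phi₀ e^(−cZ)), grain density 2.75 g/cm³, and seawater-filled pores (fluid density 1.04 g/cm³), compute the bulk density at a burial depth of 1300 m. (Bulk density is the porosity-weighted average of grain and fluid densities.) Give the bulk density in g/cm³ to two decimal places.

Working in km (1 km = 1000 m; c in km⁻¹ = c in m⁻¹ × 1000):
Porosity at depth: phi = 0.58·exp(−0.44×1.3) = 0.58×0.5644 = 0.3273
Bulk density: ρ_b = (1−phi)ρ_g + phi·ρ_f = 0.6727×2.75 + 0.3273×1.04
       = 1.850 + 0.340 = 2.190 g/cm³

2.19 g/cm³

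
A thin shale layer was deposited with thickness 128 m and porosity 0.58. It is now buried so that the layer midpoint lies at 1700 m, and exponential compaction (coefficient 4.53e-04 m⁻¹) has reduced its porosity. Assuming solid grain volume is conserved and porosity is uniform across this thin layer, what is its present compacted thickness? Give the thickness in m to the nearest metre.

73 m

Working in km (1 km = 1000 m; c in km⁻¹ = c in m⁻¹ × 1000):
Porosity at 1.7 km: n = 0.58·exp(−0.453×1.7) = 0.2685
Solid-volume conservation: h(1−n) = h₀(1−n₀) ⇒ h = h₀·(1−n₀)/(1−n)
h = 0.128 × (1 − 0.58)/(1 − 0.2685) = 0.128 × 0.5742 = 0.0735 km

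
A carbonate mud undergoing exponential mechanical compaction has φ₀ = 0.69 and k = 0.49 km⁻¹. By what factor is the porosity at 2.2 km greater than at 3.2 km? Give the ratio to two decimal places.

φ(z₁)/φ(z₂) = e^(−k·z₁)/e^(−k·z₂) = e^{k(z₂−z₁)}
= exp(0.49 × 1) = exp(0.49) = 1.6323

1.63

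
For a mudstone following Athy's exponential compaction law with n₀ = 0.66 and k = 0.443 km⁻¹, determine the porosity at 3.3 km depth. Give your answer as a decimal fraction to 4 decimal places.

0.1530

n = n₀·exp(−k·d) = 0.66 × exp(−0.443 × 3.3) = 0.66 × exp(−1.462)
  = 0.66 × 0.2318 = 0.1530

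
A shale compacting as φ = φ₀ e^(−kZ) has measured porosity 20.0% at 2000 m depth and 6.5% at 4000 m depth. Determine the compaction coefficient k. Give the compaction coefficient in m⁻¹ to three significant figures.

0.000562 m⁻¹

Working in km (1 km = 1000 m; k in km⁻¹ = k in m⁻¹ × 1000):
Athy: φ(Z) = φ₀ e^(−kZ) ⇒ φ₁/φ₂ = e^{k(Z₂−Z₁)} ⇒ k = ln(φ₁/φ₂)/(Z₂−Z₁)
k = ln(0.2/0.065) / (4 − 2) = ln(3.077) / 2 = 1.1239 / 2 = 0.562 km⁻¹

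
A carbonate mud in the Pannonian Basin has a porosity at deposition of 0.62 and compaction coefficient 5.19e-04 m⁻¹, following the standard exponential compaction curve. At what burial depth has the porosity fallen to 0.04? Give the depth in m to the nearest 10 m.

Working in km (1 km = 1000 m; c in km⁻¹ = c in m⁻¹ × 1000):
Invert Athy's law: Z = ln(φ₀/φ) / c
Z = ln(0.62/0.04) / 0.519 = ln(15.5) / 0.519 = 2.7408 / 0.519 = 5.281 km

5280 m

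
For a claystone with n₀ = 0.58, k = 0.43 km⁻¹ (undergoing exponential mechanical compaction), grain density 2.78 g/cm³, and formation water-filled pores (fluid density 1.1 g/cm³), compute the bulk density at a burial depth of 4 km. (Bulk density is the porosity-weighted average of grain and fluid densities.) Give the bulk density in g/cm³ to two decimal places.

Porosity at depth: n = 0.58·exp(−0.43×4) = 0.58×0.1791 = 0.1039
Bulk density: ρ_b = (1−n)ρ_g + n·ρ_f = 0.8961×2.78 + 0.1039×1.1
       = 2.491 + 0.114 = 2.606 g/cm³

2.61 g/cm³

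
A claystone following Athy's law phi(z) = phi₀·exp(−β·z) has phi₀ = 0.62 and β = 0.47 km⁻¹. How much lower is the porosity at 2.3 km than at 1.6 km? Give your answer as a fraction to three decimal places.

0.082

phi(1.6) = 0.62·e^(−0.47×1.6) = 0.2923
phi(2.3) = 0.62·e^(−0.47×2.3) = 0.2103
Δphi = 0.2923 − 0.2103 = 0.0819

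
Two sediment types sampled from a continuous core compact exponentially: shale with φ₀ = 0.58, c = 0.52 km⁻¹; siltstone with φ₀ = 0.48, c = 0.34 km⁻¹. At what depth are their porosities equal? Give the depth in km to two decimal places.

1.05 km

Set φ₀ₐ e^(−cₐd) = φ₀ᵦ e^(−cᵦd) ⇒ ln(φ₀ₐ/φ₀ᵦ) = (cₐ − cᵦ)·d
d = ln(0.58/0.48) / (0.52 − 0.34) = 0.1892 / 0.18 = 1.051 km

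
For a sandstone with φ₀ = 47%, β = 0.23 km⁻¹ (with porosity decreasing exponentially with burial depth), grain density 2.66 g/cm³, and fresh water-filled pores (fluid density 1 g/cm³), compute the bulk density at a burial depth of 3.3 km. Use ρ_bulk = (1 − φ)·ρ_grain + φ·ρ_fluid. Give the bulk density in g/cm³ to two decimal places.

2.29 g/cm³

Porosity at depth: φ = 0.47·exp(−0.23×3.3) = 0.47×0.4681 = 0.2200
Bulk density: ρ_b = (1−φ)ρ_g + φ·ρ_f = 0.7800×2.66 + 0.2200×1
       = 2.075 + 0.220 = 2.295 g/cm³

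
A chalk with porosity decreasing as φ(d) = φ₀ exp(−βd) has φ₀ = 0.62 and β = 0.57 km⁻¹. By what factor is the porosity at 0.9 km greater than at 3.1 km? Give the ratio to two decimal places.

3.50

φ(d₁)/φ(d₂) = e^(−β·d₁)/e^(−β·d₂) = e^{β(d₂−d₁)}
= exp(0.57 × 2.2) = exp(1.254) = 3.5043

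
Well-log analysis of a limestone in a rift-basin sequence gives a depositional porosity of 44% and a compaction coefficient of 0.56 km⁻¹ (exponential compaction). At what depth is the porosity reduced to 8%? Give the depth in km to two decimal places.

Invert Athy's law: Z = ln(phi₀/phi) / c
Z = ln(0.44/0.08) / 0.56 = ln(5.5) / 0.56 = 1.7047 / 0.56 = 3.044 km

3.04 km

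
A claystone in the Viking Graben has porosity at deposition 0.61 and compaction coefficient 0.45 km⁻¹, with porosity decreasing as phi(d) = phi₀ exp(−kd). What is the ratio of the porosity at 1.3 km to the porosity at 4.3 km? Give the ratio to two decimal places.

3.86

phi(d₁)/phi(d₂) = e^(−k·d₁)/e^(−k·d₂) = e^{k(d₂−d₁)}
= exp(0.45 × 3) = exp(1.35) = 3.8574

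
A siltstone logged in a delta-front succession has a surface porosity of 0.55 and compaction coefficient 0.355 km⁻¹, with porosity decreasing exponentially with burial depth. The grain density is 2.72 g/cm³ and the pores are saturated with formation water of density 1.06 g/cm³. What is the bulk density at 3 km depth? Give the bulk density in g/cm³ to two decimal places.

Porosity at depth: n = 0.55·exp(−0.355×3) = 0.55×0.3447 = 0.1896
Bulk density: ρ_b = (1−n)ρ_g + n·ρ_f = 0.8104×2.72 + 0.1896×1.06
       = 2.204 + 0.201 = 2.405 g/cm³

2.41 g/cm³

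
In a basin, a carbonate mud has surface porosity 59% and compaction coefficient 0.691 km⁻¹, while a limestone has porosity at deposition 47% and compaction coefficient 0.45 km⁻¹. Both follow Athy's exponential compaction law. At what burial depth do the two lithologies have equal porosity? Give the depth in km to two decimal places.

0.94 km

Set phi₀ₐ e^(−βₐz) = phi₀ᵦ e^(−βᵦz) ⇒ ln(phi₀ₐ/phi₀ᵦ) = (βₐ − βᵦ)·z
z = ln(0.59/0.47) / (0.691 − 0.45) = 0.2274 / 0.241 = 0.944 km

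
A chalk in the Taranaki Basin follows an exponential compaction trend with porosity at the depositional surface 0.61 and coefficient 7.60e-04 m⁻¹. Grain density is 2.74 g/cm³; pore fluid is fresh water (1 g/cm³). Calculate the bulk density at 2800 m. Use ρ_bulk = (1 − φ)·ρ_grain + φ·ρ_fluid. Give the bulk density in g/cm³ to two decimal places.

Working in km (1 km = 1000 m; c in km⁻¹ = c in m⁻¹ × 1000):
Porosity at depth: n = 0.61·exp(−0.76×2.8) = 0.61×0.1191 = 0.0726
Bulk density: ρ_b = (1−n)ρ_g + n·ρ_f = 0.9274×2.74 + 0.0726×1
       = 2.541 + 0.073 = 2.614 g/cm³

2.61 g/cm³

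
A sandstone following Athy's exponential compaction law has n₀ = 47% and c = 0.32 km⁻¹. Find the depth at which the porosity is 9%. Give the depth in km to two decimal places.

Invert Athy's law: d = ln(n₀/n) / c
d = ln(0.47/0.09) / 0.32 = ln(5.222) / 0.32 = 1.6529 / 0.32 = 5.165 km

5.17 km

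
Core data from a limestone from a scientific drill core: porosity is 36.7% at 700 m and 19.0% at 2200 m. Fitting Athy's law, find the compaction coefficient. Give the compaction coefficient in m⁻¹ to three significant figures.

Working in km (1 km = 1000 m; c in km⁻¹ = c in m⁻¹ × 1000):
Athy: phi(d) = phi₀ e^(−cd) ⇒ phi₁/phi₂ = e^{c(d₂−d₁)} ⇒ c = ln(phi₁/phi₂)/(d₂−d₁)
c = ln(0.367/0.19) / (2.2 − 0.7) = ln(1.932) / 1.5 = 0.6583 / 1.5 = 0.4389 km⁻¹

0.000439 m⁻¹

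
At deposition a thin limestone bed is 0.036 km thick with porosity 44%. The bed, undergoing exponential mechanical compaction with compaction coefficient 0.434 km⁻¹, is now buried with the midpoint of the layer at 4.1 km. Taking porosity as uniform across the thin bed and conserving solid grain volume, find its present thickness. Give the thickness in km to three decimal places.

Porosity at 4.1 km: φ = 0.44·exp(−0.434×4.1) = 0.0742
Solid-volume conservation: h(1−φ) = h₀(1−φ₀) ⇒ h = h₀·(1−φ₀)/(1−φ)
h = 0.036 × (1 − 0.44)/(1 − 0.0742) = 0.036 × 0.6049 = 0.0218 km

0.022 km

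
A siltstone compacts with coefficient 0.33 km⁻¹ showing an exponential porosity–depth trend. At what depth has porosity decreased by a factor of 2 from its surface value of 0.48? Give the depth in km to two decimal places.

2.10 km

φ/φ₀ = 1/2 ⇒ exp(−k·z) = 1/2 ⇒ z = ln(2) / k
z = 0.6931 / 0.33 = 2.100 km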